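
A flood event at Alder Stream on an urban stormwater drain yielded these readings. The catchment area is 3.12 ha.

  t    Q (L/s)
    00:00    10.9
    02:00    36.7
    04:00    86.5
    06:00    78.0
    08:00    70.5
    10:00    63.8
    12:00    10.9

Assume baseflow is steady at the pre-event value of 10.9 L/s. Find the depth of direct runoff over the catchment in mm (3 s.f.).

d ≈ 64.8 mm

Direct runoff: 0.0, 25.8, 75.6, 67.1, 59.6, 52.9, 0.0 L/s; ΣQ_DR = 281.0 L/s.
V = ΣQ_DR · Δt = 281.0 × 7200 s = 2.023 × 10^6 L.
Over A = 3.12 ha, depth = V / A = 64.8 mm.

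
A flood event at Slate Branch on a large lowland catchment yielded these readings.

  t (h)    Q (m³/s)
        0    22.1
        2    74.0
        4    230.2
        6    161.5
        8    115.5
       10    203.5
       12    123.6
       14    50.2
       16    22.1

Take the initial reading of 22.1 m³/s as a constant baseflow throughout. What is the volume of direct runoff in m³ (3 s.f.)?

Direct-runoff ordinates (Q − Q_b): 0.0, 51.9, 208.1, 139.4, 93.4, 181.4, 101.5, 28.1, 0.0 m³/s.
ΣQ_DR = 803.8 m³/s.
With Δt = 2 h = 7200 s, V = ΣQ_DR · Δt = 803.8 × 7200 = 5.79 × 10^6 m³.

V ≈ 5.79 × 10^6 m³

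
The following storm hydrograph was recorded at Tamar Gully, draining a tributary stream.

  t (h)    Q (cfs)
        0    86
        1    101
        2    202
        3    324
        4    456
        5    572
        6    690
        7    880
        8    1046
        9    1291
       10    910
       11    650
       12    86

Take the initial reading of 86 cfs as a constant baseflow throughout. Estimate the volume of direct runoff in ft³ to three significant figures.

V ≈ 2.22 × 10^7 ft³

Direct-runoff ordinates (Q − Q_b): 0.0, 15.0, 116.0, 238.0, 370.0, 486.0, 604.0, 794.0, 960.0, 1205.0, 824.0, 564.0, 0.0 cfs.
ΣQ_DR = 6176 cfs.
With Δt = 1 h = 3600 s, V = ΣQ_DR · Δt = 6176 × 3600 = 2.22 × 10^7 ft³.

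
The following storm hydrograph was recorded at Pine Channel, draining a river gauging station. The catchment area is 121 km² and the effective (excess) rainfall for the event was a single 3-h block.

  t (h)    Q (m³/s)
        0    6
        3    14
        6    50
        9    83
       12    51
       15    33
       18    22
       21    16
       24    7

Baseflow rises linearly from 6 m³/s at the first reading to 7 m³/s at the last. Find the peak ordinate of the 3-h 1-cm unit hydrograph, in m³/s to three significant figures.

U_p ≈ 38.4 m³/s

Direct runoff: 0.00, 7.88, 43.75, 76.62, 44.50, 26.38, 15.25, 9.12, 0.00 m³/s; ΣQ_DR = 223.5 m³/s, peak = 76.62 m³/s.
Runoff depth d = ΣQ_DR·Δt / A = 223.5 × 10800 / (121 km²) = 19.95 mm.
The 1-cm UH is the DRH scaled by (10 mm)/d, so U_p = 76.62 × 10/19.95 = 38.4 m³/s.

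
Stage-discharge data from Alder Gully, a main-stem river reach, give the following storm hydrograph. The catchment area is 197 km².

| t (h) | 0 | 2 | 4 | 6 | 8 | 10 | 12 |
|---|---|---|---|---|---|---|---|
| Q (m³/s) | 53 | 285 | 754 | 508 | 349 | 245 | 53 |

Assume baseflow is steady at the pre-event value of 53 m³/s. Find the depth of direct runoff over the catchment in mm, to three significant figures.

d ≈ 68.6 mm

Direct runoff: 0.0, 232.0, 701.0, 455.0, 296.0, 192.0, 0.0 m³/s; ΣQ_DR = 1876 m³/s.
V = ΣQ_DR · Δt = 1876 × 7200 s = 1.351 × 10^7 m³.
Over A = 197 km², depth = V / A = 68.6 mm.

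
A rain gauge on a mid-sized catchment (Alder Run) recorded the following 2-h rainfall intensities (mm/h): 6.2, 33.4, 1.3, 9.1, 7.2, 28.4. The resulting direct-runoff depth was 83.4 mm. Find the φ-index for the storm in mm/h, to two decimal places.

Only the 2 blocks with intensity above φ contribute runoff: 33.4, 28.4 mm/h.
Σ(I−φ)·Δt = d  ⇒  (33.4+28.4 − 2φ)·2 = 83.4
φ = (61.80 − 83.4/2) / 2 = 10.05 mm/h.

φ ≈ 10.05 mm/h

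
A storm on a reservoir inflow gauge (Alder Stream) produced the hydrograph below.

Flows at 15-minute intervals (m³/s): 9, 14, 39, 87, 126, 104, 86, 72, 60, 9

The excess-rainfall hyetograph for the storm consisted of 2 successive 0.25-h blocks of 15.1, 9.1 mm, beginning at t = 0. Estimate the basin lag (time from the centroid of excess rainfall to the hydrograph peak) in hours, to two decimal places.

t_L ≈ 0.78 h

Centroid of excess rainfall: t_c = Σ P_i·t̄_i / ΣP_i = 0.2190 h (block centres at 0.125, 0.375 h).
Hydrograph peak occurs at t = 1 h, so basin lag t_L = 1 − 0.2190 = 0.78 h.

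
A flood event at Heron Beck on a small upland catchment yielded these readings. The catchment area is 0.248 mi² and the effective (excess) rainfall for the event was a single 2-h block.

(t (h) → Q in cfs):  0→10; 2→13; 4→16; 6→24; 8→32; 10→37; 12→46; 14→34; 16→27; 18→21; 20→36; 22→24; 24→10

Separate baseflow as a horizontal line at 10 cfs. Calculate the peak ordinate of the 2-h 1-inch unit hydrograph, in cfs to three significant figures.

U_p ≈ 14.4 cfs

Direct runoff: 0.0, 3.0, 6.0, 14.0, 22.0, 27.0, 36.0, 24.0, 17.0, 11.0, 26.0, 14.0, 0.0 cfs; ΣQ_DR = 200.0 cfs, peak = 36.0 cfs.
Runoff depth d = ΣQ_DR·Δt / A = 200.0 × 7200 / (0.248 mi²) = 2.499 in.
The 1-inch UH is the DRH scaled by (1 in)/d, so U_p = 36.0 × 1/2.499 = 14.4 cfs.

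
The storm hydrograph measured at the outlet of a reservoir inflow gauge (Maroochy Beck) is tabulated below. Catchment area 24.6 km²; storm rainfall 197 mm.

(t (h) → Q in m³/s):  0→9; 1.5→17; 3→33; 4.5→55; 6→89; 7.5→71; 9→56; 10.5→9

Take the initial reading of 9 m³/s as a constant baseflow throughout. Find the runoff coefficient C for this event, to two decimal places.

ΣQ_DR = 267.0 m³/s; V = ΣQ_DR·Δt = 1.442 × 10^6 m³.
Runoff depth d = V / A = 58.61 mm.
C = d / P = 58.61 / 197 = 0.30.

C ≈ 0.30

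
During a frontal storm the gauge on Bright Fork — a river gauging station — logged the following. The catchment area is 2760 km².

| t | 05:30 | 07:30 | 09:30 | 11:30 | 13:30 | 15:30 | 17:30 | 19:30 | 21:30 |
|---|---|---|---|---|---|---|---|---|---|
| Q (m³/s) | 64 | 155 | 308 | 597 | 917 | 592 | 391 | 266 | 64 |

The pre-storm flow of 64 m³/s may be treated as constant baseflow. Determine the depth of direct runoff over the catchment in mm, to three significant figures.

d ≈ 7.25 mm

Direct runoff: 0.0, 91.0, 244.0, 533.0, 853.0, 528.0, 327.0, 202.0, 0.0 m³/s; ΣQ_DR = 2778 m³/s.
V = ΣQ_DR · Δt = 2778 × 7200 s = 2.000 × 10^7 m³.
Over A = 2760 km², depth = V / A = 7.25 mm.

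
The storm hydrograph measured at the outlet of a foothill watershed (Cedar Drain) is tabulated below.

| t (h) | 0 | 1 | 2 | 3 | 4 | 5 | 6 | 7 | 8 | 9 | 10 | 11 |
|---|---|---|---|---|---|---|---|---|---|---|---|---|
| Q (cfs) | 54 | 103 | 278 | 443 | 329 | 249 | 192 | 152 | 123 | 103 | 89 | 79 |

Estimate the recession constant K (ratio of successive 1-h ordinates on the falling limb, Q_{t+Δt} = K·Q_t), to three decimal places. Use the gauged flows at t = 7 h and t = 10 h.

Using the recession-limb readings at t = 7 h and t = 10 h: Q falls from 152 to 89 cfs over 3 intervals.
K = (Q₂/Q₁)^(1/3) = (89/152)^(1/3) = 0.837.

K ≈ 0.837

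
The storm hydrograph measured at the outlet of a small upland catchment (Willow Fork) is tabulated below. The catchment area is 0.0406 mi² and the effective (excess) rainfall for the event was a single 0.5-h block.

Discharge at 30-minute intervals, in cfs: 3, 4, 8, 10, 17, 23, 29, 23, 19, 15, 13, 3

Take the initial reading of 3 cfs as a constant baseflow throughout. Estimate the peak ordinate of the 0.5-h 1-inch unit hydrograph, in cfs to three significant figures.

Direct runoff: 0.0, 1.0, 5.0, 7.0, 14.0, 20.0, 26.0, 20.0, 16.0, 12.0, 10.0, 0.0 cfs; ΣQ_DR = 131.0 cfs, peak = 26.0 cfs.
Runoff depth d = ΣQ_DR·Δt / A = 131.0 × 1800 / (0.0406 mi²) = 2.500 in.
The 1-inch UH is the DRH scaled by (1 in)/d, so U_p = 26.0 × 1/2.500 = 10.4 cfs.

U_p ≈ 10.4 cfs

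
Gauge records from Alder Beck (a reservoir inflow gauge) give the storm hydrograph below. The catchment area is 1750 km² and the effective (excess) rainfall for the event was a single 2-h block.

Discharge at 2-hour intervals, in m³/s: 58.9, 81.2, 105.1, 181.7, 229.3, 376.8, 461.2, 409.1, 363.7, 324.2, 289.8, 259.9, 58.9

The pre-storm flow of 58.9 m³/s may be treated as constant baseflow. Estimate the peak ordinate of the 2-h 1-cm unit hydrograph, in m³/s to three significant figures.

Direct runoff: 0.0, 22.3, 46.2, 122.8, 170.4, 317.9, 402.3, 350.2, 304.8, 265.3, 230.9, 201.0, 0.0 m³/s; ΣQ_DR = 2434 m³/s, peak = 402.3 m³/s.
Runoff depth d = ΣQ_DR·Δt / A = 2434 × 7200 / (1750 km²) = 10.01 mm.
The 1-cm UH is the DRH scaled by (10 mm)/d, so U_p = 402.3 × 10/10.01 = 402 m³/s.

U_p ≈ 402 m³/s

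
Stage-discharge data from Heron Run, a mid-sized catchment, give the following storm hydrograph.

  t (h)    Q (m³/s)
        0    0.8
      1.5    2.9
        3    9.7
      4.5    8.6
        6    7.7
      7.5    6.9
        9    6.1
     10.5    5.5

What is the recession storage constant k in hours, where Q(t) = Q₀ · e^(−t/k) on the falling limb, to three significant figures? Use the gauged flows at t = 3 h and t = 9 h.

On the falling limb, Q drops from 9.7 to 6.1 m³/s between t = 3 h and t = 9 h (Δt = 6 h).
k = −Δt / ln(Q₂/Q₁) = −6 / ln(6.1/9.7) = 12.9 h.

k ≈ 12.9 h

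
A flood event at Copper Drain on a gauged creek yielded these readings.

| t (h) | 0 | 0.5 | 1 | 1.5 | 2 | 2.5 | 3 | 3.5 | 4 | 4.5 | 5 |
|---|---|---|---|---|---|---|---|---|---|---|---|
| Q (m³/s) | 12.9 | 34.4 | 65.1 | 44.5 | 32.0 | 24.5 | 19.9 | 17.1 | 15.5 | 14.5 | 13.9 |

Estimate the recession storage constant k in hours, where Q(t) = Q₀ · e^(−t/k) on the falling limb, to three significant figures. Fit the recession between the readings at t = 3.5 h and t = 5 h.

On the falling limb, Q drops from 17.1 to 13.9 m³/s between t = 3.5 h and t = 5 h (Δt = 1.5 h).
k = −Δt / ln(Q₂/Q₁) = −1.5 / ln(13.9/17.1) = 7.24 h.

k ≈ 7.24 h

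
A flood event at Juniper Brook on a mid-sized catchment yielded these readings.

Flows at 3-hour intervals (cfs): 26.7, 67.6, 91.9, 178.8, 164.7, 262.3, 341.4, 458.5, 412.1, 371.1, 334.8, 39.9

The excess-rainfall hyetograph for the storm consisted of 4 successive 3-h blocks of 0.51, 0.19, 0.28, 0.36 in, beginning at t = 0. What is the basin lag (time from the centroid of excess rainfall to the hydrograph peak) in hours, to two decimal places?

Centroid of excess rainfall: t_c = Σ P_i·t̄_i / ΣP_i = 5.5970 h (block centres at 1.5, 4.5, 7.5, 10.5 h).
Hydrograph peak occurs at t = 21 h, so basin lag t_L = 21 − 5.5970 = 15.40 h.

t_L ≈ 15.40 h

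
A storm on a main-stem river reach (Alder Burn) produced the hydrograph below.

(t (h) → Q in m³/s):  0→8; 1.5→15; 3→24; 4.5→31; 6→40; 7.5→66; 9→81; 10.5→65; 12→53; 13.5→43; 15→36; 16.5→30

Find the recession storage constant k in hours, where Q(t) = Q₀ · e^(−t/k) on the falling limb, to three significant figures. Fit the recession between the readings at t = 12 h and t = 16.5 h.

k ≈ 7.91 h

On the falling limb, Q drops from 53 to 30 m³/s between t = 12 h and t = 16.5 h (Δt = 4.5 h).
k = −Δt / ln(Q₂/Q₁) = −4.5 / ln(30/53) = 7.91 h.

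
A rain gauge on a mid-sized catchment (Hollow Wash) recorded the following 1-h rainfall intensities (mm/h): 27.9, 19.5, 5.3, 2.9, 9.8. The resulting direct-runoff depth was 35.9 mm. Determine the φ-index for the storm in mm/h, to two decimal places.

Only the 3 blocks with intensity above φ contribute runoff: 27.9, 19.5, 9.8 mm/h.
Σ(I−φ)·Δt = d  ⇒  (27.9+19.5+9.8 − 3φ)·1 = 35.9
φ = (57.20 − 35.9/1) / 3 = 7.10 mm/h.

φ ≈ 7.10 mm/h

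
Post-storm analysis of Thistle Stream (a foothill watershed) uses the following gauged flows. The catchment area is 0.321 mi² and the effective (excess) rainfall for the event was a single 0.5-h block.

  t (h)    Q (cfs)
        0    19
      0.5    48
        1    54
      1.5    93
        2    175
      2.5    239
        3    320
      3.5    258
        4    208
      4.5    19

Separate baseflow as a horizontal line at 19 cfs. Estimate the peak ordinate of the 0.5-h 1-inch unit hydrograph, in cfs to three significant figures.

U_p ≈ 100 cfs

Direct runoff: 0.0, 29.0, 35.0, 74.0, 156.0, 220.0, 301.0, 239.0, 189.0, 0.0 cfs; ΣQ_DR = 1243 cfs, peak = 301.0 cfs.
Runoff depth d = ΣQ_DR·Δt / A = 1243 × 1800 / (0.321 mi²) = 3.000 in.
The 1-inch UH is the DRH scaled by (1 in)/d, so U_p = 301.0 × 1/3.000 = 100 cfs.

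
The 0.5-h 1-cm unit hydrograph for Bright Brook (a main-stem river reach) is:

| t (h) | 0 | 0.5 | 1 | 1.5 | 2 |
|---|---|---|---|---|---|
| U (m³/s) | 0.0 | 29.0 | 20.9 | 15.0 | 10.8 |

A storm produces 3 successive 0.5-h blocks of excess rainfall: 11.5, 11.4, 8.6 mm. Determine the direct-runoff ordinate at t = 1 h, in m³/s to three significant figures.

By discrete convolution, Q_j = Σ (P_i / 10 mm) · U_{j−i}.
At t = 1 h (j=2): Q = (11.5/10)·20.9 + (11.4/10)·29.0 + (8.6/10)·0.0 = 57.1 m³/s.

Q ≈ 57.1 m³/s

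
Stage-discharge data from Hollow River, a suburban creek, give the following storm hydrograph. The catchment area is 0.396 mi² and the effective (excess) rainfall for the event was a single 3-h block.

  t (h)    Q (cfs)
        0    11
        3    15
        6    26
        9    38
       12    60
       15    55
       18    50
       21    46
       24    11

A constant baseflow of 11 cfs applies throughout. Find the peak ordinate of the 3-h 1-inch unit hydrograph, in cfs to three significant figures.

U_p ≈ 19.6 cfs

Direct runoff: 0.0, 4.0, 15.0, 27.0, 49.0, 44.0, 39.0, 35.0, 0.0 cfs; ΣQ_DR = 213.0 cfs, peak = 49.0 cfs.
Runoff depth d = ΣQ_DR·Δt / A = 213.0 × 10800 / (0.396 mi²) = 2.500 in.
The 1-inch UH is the DRH scaled by (1 in)/d, so U_p = 49.0 × 1/2.500 = 19.6 cfs.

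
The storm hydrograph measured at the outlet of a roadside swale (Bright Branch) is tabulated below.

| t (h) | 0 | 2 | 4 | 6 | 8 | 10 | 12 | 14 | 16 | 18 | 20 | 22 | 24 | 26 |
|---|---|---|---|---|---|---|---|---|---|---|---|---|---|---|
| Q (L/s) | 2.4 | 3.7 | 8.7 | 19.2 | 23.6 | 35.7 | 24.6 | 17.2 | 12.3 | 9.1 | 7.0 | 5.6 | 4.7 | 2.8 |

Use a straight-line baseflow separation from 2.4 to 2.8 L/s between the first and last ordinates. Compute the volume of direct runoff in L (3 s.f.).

V ≈ 1.01 × 10^6 L

Direct-runoff ordinates (Q − Q_b): 0.00, 1.27, 6.24, 16.71, 21.08, 33.15, 22.02, 14.58, 9.65, 6.42, 4.29, 2.86, 1.93, 0.00 L/s.
ΣQ_DR = 140.2 L/s.
With Δt = 2 h = 7200 s, V = ΣQ_DR · Δt = 140.2 × 7200 = 1.01 × 10^6 L.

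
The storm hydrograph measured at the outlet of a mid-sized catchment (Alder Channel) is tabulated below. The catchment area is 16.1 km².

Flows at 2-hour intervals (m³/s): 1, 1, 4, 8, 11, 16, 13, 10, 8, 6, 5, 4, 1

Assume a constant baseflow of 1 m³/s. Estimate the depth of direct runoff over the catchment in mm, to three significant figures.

Direct runoff: 0.0, 0.0, 3.0, 7.0, 10.0, 15.0, 12.0, 9.0, 7.0, 5.0, 4.0, 3.0, 0.0 m³/s; ΣQ_DR = 75.00 m³/s.
V = ΣQ_DR · Δt = 75.00 × 7200 s = 5.400 × 10^5 m³.
Over A = 16.1 km², depth = V / A = 33.5 mm.

d ≈ 33.5 mm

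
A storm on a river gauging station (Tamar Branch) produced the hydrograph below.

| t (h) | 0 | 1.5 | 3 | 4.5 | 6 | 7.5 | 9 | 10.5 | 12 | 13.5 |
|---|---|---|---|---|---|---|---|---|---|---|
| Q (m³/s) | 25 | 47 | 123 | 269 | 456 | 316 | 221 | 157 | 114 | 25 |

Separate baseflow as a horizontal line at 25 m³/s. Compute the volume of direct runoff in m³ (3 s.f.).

Direct-runoff ordinates (Q − Q_b): 0.0, 22.0, 98.0, 244.0, 431.0, 291.0, 196.0, 132.0, 89.0, 0.0 m³/s.
ΣQ_DR = 1503 m³/s.
With Δt = 1.5 h = 5400 s, V = ΣQ_DR · Δt = 1503 × 5400 = 8.12 × 10^6 m³.

V ≈ 8.12 × 10^6 m³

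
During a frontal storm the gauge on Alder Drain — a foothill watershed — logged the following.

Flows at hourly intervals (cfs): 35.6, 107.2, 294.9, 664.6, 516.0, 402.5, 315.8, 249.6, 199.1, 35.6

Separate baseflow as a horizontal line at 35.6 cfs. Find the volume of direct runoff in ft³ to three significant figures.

V ≈ 8.87 × 10^6 ft³

Direct-runoff ordinates (Q − Q_b): 0.0, 71.6, 259.3, 629.0, 480.4, 366.9, 280.2, 214.0, 163.5, 0.0 cfs.
ΣQ_DR = 2465 cfs.
With Δt = 1 h = 3600 s, V = ΣQ_DR · Δt = 2465 × 3600 = 8.87 × 10^6 ft³.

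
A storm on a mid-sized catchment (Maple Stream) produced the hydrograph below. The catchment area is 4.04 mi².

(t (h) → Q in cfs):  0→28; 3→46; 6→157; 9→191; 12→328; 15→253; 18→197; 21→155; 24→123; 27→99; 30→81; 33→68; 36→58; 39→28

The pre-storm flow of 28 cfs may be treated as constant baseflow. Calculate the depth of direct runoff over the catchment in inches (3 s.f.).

Direct runoff: 0.0, 18.0, 129.0, 163.0, 300.0, 225.0, 169.0, 127.0, 95.0, 71.0, 53.0, 40.0, 30.0, 0.0 cfs; ΣQ_DR = 1420 cfs.
V = ΣQ_DR · Δt = 1420 × 10800 s = 1.534 × 10^7 ft³.
Over A = 4.04 mi², depth = V / A = 1.63 in.

d ≈ 1.63 in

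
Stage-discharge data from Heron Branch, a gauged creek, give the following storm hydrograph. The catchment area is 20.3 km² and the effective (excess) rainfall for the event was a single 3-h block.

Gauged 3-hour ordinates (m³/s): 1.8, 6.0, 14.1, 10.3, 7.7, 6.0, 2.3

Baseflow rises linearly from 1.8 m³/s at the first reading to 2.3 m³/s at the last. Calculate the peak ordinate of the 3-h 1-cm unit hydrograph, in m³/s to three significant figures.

U_p ≈ 6.74 m³/s

Direct runoff: 0.00, 4.12, 12.13, 8.25, 5.57, 3.78, 0.00 m³/s; ΣQ_DR = 33.85 m³/s, peak = 12.13 m³/s.
Runoff depth d = ΣQ_DR·Δt / A = 33.85 × 10800 / (20.3 km²) = 18.01 mm.
The 1-cm UH is the DRH scaled by (10 mm)/d, so U_p = 12.13 × 10/18.01 = 6.74 m³/s.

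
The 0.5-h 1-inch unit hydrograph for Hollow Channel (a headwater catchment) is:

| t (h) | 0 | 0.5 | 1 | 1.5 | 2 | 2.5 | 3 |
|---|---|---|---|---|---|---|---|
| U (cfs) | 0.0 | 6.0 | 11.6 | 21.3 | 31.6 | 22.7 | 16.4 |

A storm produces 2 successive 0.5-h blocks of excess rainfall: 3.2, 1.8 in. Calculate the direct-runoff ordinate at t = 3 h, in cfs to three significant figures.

Q ≈ 93.3 cfs

By discrete convolution, Q_j = Σ (P_i / 1 in) · U_{j−i}.
At t = 3 h (j=6): Q = (3.2/1)·16.4 + (1.8/1)·22.7 = 93.3 cfs.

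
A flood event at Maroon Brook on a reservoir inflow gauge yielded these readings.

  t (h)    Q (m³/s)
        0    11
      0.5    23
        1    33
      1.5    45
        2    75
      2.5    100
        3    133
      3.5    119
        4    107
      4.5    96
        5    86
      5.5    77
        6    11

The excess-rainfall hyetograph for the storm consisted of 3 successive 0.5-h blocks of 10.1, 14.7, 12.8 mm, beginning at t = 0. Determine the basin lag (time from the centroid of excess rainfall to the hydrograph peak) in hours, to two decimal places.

Centroid of excess rainfall: t_c = Σ P_i·t̄_i / ΣP_i = 0.7859 h (block centres at 0.25, 0.75, 1.25 h).
Hydrograph peak occurs at t = 3 h, so basin lag t_L = 3 − 0.7859 = 2.21 h.

t_L ≈ 2.21 h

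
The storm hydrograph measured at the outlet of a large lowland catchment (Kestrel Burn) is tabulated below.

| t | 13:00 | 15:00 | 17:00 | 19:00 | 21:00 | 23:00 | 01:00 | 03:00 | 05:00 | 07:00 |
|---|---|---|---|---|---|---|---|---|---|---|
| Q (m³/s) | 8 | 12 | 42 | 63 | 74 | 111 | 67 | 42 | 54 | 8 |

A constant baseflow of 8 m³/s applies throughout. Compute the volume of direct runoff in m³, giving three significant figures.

V ≈ 2.89 × 10^6 m³

Direct-runoff ordinates (Q − Q_b): 0.0, 4.0, 34.0, 55.0, 66.0, 103.0, 59.0, 34.0, 46.0, 0.0 m³/s.
ΣQ_DR = 401.0 m³/s.
With Δt = 2 h = 7200 s, V = ΣQ_DR · Δt = 401.0 × 7200 = 2.89 × 10^6 m³.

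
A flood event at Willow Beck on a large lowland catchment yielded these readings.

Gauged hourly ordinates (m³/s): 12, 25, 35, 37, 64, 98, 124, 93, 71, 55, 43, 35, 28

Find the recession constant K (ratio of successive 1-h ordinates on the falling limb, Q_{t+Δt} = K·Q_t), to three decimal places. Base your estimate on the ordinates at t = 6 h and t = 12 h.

K ≈ 0.780

Using the recession-limb readings at t = 6 h and t = 12 h: Q falls from 124 to 28 m³/s over 6 intervals.
K = (Q₂/Q₁)^(1/6) = (28/124)^(1/6) = 0.780.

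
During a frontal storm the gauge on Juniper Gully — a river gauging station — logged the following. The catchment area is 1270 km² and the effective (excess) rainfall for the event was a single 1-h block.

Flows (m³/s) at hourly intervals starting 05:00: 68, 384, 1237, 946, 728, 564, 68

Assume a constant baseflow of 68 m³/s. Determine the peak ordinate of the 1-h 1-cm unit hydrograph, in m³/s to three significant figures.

Direct runoff: 0.0, 316.0, 1169.0, 878.0, 660.0, 496.0, 0.0 m³/s; ΣQ_DR = 3519 m³/s, peak = 1169.0 m³/s.
Runoff depth d = ΣQ_DR·Δt / A = 3519 × 3600 / (1270 km²) = 9.975 mm.
The 1-cm UH is the DRH scaled by (10 mm)/d, so U_p = 1169.0 × 10/9.975 = 1170 m³/s.

U_p ≈ 1170 m³/s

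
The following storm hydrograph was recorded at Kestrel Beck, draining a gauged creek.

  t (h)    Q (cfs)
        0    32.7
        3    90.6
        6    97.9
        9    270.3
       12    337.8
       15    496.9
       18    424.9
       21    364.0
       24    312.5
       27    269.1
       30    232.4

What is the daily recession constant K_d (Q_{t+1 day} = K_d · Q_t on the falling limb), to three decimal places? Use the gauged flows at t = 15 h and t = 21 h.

Between t = 15 h and t = 21 h the flow falls from 496.9 to 364.0 cfs over 2×3 h = 6 h.
Per-interval ratio K = (364.0/496.9)^(1/2) = 0.8559; K_d = K^(24/3) = 0.288.

K_d ≈ 0.288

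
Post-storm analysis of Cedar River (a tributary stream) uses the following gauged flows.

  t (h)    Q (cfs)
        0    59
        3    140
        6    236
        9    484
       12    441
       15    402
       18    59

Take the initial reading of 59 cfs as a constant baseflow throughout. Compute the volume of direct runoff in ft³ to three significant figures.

V ≈ 1.52 × 10^7 ft³

Direct-runoff ordinates (Q − Q_b): 0.0, 81.0, 177.0, 425.0, 382.0, 343.0, 0.0 cfs.
ΣQ_DR = 1408 cfs.
With Δt = 3 h = 10800 s, V = ΣQ_DR · Δt = 1408 × 10800 = 1.52 × 10^7 ft³.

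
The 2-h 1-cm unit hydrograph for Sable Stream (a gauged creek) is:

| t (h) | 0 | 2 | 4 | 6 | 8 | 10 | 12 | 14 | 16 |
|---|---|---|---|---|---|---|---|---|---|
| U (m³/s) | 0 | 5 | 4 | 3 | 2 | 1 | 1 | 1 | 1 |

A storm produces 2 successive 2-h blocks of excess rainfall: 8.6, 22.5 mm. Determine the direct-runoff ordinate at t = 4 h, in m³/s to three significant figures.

Q ≈ 14.7 m³/s

By discrete convolution, Q_j = Σ (P_i / 10 mm) · U_{j−i}.
At t = 4 h (j=2): Q = (8.6/10)·4 + (22.5/10)·5 = 14.7 m³/s.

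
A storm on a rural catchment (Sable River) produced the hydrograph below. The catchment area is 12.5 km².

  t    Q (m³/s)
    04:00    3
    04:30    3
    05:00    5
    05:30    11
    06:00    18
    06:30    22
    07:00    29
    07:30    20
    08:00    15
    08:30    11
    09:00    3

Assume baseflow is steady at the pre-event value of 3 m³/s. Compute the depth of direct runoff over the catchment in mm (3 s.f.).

Direct runoff: 0.0, 0.0, 2.0, 8.0, 15.0, 19.0, 26.0, 17.0, 12.0, 8.0, 0.0 m³/s; ΣQ_DR = 107.0 m³/s.
V = ΣQ_DR · Δt = 107.0 × 1800 s = 1.926 × 10^5 m³.
Over A = 12.5 km², depth = V / A = 15.4 mm.

d ≈ 15.4 mm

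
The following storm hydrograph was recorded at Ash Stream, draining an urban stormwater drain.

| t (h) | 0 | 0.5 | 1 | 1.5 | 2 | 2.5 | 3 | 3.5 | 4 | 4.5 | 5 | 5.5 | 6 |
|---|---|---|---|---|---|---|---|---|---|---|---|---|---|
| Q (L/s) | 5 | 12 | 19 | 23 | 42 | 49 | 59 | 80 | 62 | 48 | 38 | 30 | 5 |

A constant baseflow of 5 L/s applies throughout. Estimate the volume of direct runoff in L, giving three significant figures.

Direct-runoff ordinates (Q − Q_b): 0.0, 7.0, 14.0, 18.0, 37.0, 44.0, 54.0, 75.0, 57.0, 43.0, 33.0, 25.0, 0.0 L/s.
ΣQ_DR = 407.0 L/s.
With Δt = 0.5 h = 1800 s, V = ΣQ_DR · Δt = 407.0 × 1800 = 7.33 × 10^5 L.

V ≈ 7.33 × 10^5 L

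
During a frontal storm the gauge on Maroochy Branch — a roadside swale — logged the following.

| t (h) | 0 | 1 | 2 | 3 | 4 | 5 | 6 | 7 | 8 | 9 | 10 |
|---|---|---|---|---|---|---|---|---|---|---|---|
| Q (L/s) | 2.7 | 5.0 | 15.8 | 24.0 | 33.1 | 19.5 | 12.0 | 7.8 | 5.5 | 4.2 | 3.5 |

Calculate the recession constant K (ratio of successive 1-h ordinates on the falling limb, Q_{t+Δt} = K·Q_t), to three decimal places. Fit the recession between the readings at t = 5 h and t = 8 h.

K ≈ 0.656

Using the recession-limb readings at t = 5 h and t = 8 h: Q falls from 19.5 to 5.5 L/s over 3 intervals.
K = (Q₂/Q₁)^(1/3) = (5.5/19.5)^(1/3) = 0.656.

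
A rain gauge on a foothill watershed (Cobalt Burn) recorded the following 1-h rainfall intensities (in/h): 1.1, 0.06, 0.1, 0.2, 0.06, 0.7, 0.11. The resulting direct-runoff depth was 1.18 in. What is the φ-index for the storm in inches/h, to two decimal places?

φ ≈ 0.31 in/h

Only the 2 blocks with intensity above φ contribute runoff: 1.1, 0.7 in/h.
Σ(I−φ)·Δt = d  ⇒  (1.1+0.7 − 2φ)·1 = 1.18
φ = (1.800 − 1.18/1) / 2 = 0.31 in/h.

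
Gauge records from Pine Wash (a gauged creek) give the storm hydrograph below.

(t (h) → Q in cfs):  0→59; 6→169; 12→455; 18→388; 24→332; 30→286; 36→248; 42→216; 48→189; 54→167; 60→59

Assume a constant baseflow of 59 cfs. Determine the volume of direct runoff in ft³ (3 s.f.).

Direct-runoff ordinates (Q − Q_b): 0.0, 110.0, 396.0, 329.0, 273.0, 227.0, 189.0, 157.0, 130.0, 108.0, 0.0 cfs.
ΣQ_DR = 1919 cfs.
With Δt = 6 h = 21600 s, V = ΣQ_DR · Δt = 1919 × 21600 = 4.15 × 10^7 ft³.

V ≈ 4.15 × 10^7 ft³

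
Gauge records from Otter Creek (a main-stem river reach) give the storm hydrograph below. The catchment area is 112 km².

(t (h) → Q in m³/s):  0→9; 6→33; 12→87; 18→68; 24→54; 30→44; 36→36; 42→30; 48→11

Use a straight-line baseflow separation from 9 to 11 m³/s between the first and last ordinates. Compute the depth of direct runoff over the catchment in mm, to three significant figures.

Direct runoff: 0.00, 23.75, 77.50, 58.25, 44.00, 33.75, 25.50, 19.25, 0.00 m³/s; ΣQ_DR = 282.0 m³/s.
V = ΣQ_DR · Δt = 282.0 × 21600 s = 6.091 × 10^6 m³.
Over A = 112 km², depth = V / A = 54.4 mm.

d ≈ 54.4 mm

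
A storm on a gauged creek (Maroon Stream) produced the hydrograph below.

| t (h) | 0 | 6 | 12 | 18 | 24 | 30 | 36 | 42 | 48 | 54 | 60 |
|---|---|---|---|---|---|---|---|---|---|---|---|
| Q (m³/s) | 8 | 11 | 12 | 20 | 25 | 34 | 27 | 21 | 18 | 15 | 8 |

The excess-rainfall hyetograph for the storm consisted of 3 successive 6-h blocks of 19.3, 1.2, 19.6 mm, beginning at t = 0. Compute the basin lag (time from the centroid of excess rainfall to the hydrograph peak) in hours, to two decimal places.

Centroid of excess rainfall: t_c = Σ P_i·t̄_i / ΣP_i = 9.0449 h (block centres at 3, 9, 15 h).
Hydrograph peak occurs at t = 30 h, so basin lag t_L = 30 − 9.0449 = 20.96 h.

t_L ≈ 20.96 h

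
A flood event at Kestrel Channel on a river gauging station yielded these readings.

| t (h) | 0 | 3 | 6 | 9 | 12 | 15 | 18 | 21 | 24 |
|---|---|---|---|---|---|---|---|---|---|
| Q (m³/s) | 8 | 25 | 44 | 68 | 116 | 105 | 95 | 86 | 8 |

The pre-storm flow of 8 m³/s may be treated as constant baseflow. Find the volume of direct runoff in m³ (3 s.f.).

Direct-runoff ordinates (Q − Q_b): 0.0, 17.0, 36.0, 60.0, 108.0, 97.0, 87.0, 78.0, 0.0 m³/s.
ΣQ_DR = 483.0 m³/s.
With Δt = 3 h = 10800 s, V = ΣQ_DR · Δt = 483.0 × 10800 = 5.22 × 10^6 m³.

V ≈ 5.22 × 10^6 m³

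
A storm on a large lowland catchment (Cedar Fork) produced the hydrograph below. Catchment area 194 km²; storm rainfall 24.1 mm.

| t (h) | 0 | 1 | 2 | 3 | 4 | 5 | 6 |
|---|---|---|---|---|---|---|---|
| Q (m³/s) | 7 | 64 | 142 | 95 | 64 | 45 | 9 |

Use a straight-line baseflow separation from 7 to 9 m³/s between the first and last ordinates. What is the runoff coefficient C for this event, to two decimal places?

C ≈ 0.28

ΣQ_DR = 370.0 m³/s; V = ΣQ_DR·Δt = 1.332 × 10^6 m³.
Runoff depth d = V / A = 6.866 mm.
C = d / P = 6.866 / 24.1 = 0.28.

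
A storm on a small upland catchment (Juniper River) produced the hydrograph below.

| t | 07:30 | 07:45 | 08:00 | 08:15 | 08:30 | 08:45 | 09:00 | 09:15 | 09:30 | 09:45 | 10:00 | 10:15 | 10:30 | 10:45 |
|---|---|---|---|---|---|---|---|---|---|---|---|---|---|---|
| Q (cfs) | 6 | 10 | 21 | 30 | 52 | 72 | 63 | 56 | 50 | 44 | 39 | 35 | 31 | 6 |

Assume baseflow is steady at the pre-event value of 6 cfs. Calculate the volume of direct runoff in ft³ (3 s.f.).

V ≈ 3.88 × 10^5 ft³

Direct-runoff ordinates (Q − Q_b): 0.0, 4.0, 15.0, 24.0, 46.0, 66.0, 57.0, 50.0, 44.0, 38.0, 33.0, 29.0, 25.0, 0.0 cfs.
ΣQ_DR = 431.0 cfs.
With Δt = 0.25 h = 900 s, V = ΣQ_DR · Δt = 431.0 × 900 = 3.88 × 10^5 ft³.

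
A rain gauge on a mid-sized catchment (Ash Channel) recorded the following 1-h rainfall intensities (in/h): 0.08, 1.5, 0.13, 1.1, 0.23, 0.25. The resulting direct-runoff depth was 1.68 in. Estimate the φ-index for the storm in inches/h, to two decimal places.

φ ≈ 0.46 in/h

Only the 2 blocks with intensity above φ contribute runoff: 1.5, 1.1 in/h.
Σ(I−φ)·Δt = d  ⇒  (1.5+1.1 − 2φ)·1 = 1.68
φ = (2.600 − 1.68/1) / 2 = 0.46 in/h.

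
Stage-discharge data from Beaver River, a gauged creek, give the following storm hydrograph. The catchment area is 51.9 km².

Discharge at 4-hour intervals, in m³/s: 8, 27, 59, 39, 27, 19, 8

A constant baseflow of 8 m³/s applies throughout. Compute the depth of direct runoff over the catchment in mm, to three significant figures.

d ≈ 36.3 mm

Direct runoff: 0.0, 19.0, 51.0, 31.0, 19.0, 11.0, 0.0 m³/s; ΣQ_DR = 131.0 m³/s.
V = ΣQ_DR · Δt = 131.0 × 14400 s = 1.886 × 10^6 m³.
Over A = 51.9 km², depth = V / A = 36.3 mm.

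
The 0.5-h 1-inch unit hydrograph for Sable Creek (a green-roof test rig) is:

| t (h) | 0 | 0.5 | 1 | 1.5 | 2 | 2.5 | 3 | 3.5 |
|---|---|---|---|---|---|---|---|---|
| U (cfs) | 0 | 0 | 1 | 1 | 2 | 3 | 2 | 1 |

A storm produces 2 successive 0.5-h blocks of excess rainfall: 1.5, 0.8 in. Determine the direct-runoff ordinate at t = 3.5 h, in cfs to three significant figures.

By discrete convolution, Q_j = Σ (P_i / 1 in) · U_{j−i}.
At t = 3.5 h (j=7): Q = (1.5/1)·1 + (0.8/1)·2 = 3.10 cfs.

Q ≈ 3.10 cfs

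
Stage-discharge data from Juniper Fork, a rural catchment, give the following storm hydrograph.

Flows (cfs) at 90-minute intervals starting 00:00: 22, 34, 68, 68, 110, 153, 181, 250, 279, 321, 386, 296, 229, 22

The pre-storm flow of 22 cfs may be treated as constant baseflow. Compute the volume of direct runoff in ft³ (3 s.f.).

Direct-runoff ordinates (Q − Q_b): 0.0, 12.0, 46.0, 46.0, 88.0, 131.0, 159.0, 228.0, 257.0, 299.0, 364.0, 274.0, 207.0, 0.0 cfs.
ΣQ_DR = 2111 cfs.
With Δt = 1.5 h = 5400 s, V = ΣQ_DR · Δt = 2111 × 5400 = 1.14 × 10^7 ft³.

V ≈ 1.14 × 10^7 ft³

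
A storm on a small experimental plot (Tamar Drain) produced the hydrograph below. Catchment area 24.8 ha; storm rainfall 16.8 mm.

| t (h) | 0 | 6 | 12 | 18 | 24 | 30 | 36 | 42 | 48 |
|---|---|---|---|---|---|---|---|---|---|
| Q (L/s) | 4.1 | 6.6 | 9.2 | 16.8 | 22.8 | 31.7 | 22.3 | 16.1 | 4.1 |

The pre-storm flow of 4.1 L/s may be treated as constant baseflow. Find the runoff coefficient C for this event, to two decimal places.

C ≈ 0.50

ΣQ_DR = 96.80 L/s; V = ΣQ_DR·Δt = 2.091 × 10^6 L.
Runoff depth d = V / A = 8.431 mm.
C = d / P = 8.431 / 16.8 = 0.50.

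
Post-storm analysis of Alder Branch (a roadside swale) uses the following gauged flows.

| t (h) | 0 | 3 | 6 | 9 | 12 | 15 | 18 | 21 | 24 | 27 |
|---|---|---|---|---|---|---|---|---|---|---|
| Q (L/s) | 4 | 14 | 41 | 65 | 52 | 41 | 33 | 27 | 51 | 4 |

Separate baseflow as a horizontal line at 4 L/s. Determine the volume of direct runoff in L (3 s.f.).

Direct-runoff ordinates (Q − Q_b): 0.0, 10.0, 37.0, 61.0, 48.0, 37.0, 29.0, 23.0, 47.0, 0.0 L/s.
ΣQ_DR = 292.0 L/s.
With Δt = 3 h = 10800 s, V = ΣQ_DR · Δt = 292.0 × 10800 = 3.15 × 10^6 L.

V ≈ 3.15 × 10^6 L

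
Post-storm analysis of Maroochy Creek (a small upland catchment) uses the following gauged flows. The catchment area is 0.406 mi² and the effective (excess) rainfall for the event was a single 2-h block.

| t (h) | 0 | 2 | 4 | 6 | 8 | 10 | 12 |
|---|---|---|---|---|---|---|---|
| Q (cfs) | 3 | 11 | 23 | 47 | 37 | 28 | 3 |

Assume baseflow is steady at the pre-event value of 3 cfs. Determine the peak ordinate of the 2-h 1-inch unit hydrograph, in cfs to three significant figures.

U_p ≈ 44.0 cfs

Direct runoff: 0.0, 8.0, 20.0, 44.0, 34.0, 25.0, 0.0 cfs; ΣQ_DR = 131.0 cfs, peak = 44.0 cfs.
Runoff depth d = ΣQ_DR·Δt / A = 131.0 × 7200 / (0.406 mi²) = 1.000 in.
The 1-inch UH is the DRH scaled by (1 in)/d, so U_p = 44.0 × 1/1.000 = 44.0 cfs.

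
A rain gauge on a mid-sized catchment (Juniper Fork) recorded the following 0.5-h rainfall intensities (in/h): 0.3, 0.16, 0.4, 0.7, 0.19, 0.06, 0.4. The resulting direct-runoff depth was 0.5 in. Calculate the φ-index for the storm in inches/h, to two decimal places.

φ ≈ 0.20 in/h

Only the 4 blocks with intensity above φ contribute runoff: 0.3, 0.4, 0.7, 0.4 in/h.
Σ(I−φ)·Δt = d  ⇒  (0.3+0.4+0.7+0.4 − 4φ)·0.5 = 0.5
φ = (1.800 − 0.5/0.5) / 4 = 0.20 in/h.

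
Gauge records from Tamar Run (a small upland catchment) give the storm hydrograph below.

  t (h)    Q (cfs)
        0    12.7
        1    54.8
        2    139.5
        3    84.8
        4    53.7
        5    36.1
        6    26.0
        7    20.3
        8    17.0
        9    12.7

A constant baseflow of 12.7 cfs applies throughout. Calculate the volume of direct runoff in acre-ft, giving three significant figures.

V ≈ 27.3 acre-ft

Direct-runoff ordinates (Q − Q_b): 0.0, 42.1, 126.8, 72.1, 41.0, 23.4, 13.3, 7.6, 4.3, 0.0 cfs.
ΣQ_DR = 330.6 cfs.
With Δt = 1 h = 3600 s, V = ΣQ_DR · Δt = 330.6 × 3600 = 1.19 × 10^6 ft³ = 27.3 acre-ft.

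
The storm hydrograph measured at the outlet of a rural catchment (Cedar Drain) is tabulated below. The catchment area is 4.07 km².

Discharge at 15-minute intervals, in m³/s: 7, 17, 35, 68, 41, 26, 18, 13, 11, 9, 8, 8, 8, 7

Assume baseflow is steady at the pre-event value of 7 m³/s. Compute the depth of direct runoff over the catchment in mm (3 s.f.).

d ≈ 39.4 mm

Direct runoff: 0.0, 10.0, 28.0, 61.0, 34.0, 19.0, 11.0, 6.0, 4.0, 2.0, 1.0, 1.0, 1.0, 0.0 m³/s; ΣQ_DR = 178.0 m³/s.
V = ΣQ_DR · Δt = 178.0 × 900 s = 1.602 × 10^5 m³.
Over A = 4.07 km², depth = V / A = 39.4 mm.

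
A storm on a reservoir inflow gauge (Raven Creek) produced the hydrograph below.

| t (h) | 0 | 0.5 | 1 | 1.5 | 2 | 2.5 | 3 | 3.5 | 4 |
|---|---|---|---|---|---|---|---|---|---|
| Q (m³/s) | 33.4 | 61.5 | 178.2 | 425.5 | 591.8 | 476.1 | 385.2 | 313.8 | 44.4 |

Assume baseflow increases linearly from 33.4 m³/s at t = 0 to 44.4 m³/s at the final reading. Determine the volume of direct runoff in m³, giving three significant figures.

V ≈ 3.89 × 10^6 m³

Direct-runoff ordinates (Q − Q_b): 0.00, 26.73, 142.05, 387.98, 552.90, 435.82, 343.55, 270.77, 0.00 m³/s.
ΣQ_DR = 2160 m³/s.
With Δt = 0.5 h = 1800 s, V = ΣQ_DR · Δt = 2160 × 1800 = 3.89 × 10^6 m³.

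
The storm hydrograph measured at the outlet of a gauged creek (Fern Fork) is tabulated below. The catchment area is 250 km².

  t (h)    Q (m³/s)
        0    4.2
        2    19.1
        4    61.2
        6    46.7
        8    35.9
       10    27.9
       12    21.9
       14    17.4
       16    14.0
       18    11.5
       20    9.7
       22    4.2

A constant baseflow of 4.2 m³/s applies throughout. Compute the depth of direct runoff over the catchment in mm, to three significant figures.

Direct runoff: 0.0, 14.9, 57.0, 42.5, 31.7, 23.7, 17.7, 13.2, 9.8, 7.3, 5.5, 0.0 m³/s; ΣQ_DR = 223.3 m³/s.
V = ΣQ_DR · Δt = 223.3 × 7200 s = 1.608 × 10^6 m³.
Over A = 250 km², depth = V / A = 6.43 mm.

d ≈ 6.43 mm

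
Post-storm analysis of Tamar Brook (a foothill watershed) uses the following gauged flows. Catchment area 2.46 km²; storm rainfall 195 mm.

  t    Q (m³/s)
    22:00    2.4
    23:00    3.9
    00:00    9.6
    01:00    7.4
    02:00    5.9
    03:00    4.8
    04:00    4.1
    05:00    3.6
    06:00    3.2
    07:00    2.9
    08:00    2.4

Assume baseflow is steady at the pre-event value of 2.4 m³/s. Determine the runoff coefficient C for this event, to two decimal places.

ΣQ_DR = 23.80 m³/s; V = ΣQ_DR·Δt = 85680 m³.
Runoff depth d = V / A = 34.83 mm.
C = d / P = 34.83 / 195 = 0.18.

C ≈ 0.18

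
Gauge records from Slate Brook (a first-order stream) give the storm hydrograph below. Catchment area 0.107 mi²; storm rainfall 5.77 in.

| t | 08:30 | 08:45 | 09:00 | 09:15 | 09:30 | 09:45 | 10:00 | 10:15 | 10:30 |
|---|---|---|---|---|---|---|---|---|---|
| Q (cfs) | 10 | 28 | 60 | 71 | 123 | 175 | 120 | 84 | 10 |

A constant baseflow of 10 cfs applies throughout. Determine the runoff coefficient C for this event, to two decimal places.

C ≈ 0.37

ΣQ_DR = 591.0 cfs; V = ΣQ_DR·Δt = 5.319 × 10^5 ft³.
Runoff depth d = V / A = 2.140 in.
C = d / P = 2.140 / 5.77 = 0.37.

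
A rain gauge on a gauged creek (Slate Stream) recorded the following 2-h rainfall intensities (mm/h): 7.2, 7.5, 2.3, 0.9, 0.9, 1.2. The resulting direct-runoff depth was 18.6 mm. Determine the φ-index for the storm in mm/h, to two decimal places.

φ ≈ 2.70 mm/h

Only the 2 blocks with intensity above φ contribute runoff: 7.2, 7.5 mm/h.
Σ(I−φ)·Δt = d  ⇒  (7.2+7.5 − 2φ)·2 = 18.6
φ = (14.70 − 18.6/2) / 2 = 2.70 mm/h.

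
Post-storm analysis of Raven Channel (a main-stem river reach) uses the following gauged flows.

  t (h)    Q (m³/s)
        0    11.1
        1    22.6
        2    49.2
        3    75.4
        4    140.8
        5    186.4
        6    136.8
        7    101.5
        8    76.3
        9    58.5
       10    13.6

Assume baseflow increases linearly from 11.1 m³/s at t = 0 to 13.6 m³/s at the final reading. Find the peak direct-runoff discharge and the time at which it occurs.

Subtracting baseflow gives direct-runoff ordinates: 0.00, 11.25, 37.60, 63.55, 128.70, 174.05, 124.20, 88.65, 63.20, 45.15, 0.00 m³/s.
The maximum is 174.05 m³/s, occurring at the reading for t = 5 h.

Q_p = 174.05 m³/s at t = 5 h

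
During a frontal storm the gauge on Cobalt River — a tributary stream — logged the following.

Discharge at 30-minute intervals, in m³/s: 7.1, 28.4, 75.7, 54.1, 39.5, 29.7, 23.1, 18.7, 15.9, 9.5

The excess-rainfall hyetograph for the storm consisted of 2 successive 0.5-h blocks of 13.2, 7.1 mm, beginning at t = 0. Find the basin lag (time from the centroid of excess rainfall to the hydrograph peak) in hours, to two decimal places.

Centroid of excess rainfall: t_c = Σ P_i·t̄_i / ΣP_i = 0.4249 h (block centres at 0.25, 0.75 h).
Hydrograph peak occurs at t = 1 h, so basin lag t_L = 1 − 0.4249 = 0.58 h.

t_L ≈ 0.58 h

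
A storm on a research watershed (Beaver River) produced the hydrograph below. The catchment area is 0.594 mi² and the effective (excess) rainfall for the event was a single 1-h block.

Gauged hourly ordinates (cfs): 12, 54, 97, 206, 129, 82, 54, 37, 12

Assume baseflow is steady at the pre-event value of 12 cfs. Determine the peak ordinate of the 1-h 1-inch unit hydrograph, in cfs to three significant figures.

Direct runoff: 0.0, 42.0, 85.0, 194.0, 117.0, 70.0, 42.0, 25.0, 0.0 cfs; ΣQ_DR = 575.0 cfs, peak = 194.0 cfs.
Runoff depth d = ΣQ_DR·Δt / A = 575.0 × 3600 / (0.594 mi²) = 1.500 in.
The 1-inch UH is the DRH scaled by (1 in)/d, so U_p = 194.0 × 1/1.500 = 129 cfs.

U_p ≈ 129 cfs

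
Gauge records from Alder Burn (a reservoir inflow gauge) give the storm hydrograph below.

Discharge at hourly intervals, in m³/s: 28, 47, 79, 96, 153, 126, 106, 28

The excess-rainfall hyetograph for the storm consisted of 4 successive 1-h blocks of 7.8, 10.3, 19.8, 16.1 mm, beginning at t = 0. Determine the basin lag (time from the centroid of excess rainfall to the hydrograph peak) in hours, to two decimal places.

t_L ≈ 1.68 h

Centroid of excess rainfall: t_c = Σ P_i·t̄_i / ΣP_i = 2.3185 h (block centres at 0.5, 1.5, 2.5, 3.5 h).
Hydrograph peak occurs at t = 4 h, so basin lag t_L = 4 − 2.3185 = 1.68 h.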